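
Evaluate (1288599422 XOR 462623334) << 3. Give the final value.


Step 1: 1288599422 ^ 462623334 = 1465738520
Step 2: 1465738520 << 3 = 11725908160

11725908160


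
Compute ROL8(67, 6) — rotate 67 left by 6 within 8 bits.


Rotate 0b1000011 left by 6 (8-bit) = 0b11010000 = 208

208


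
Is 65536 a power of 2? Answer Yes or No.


0b10000000000000000. Only one bit set => Yes

Yes


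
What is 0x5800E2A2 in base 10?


5800E2A2 hex = 1476453026 decimal

1476453026


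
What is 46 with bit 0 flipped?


46 ^ (1 << 0) = 46 ^ 1 = 47

47


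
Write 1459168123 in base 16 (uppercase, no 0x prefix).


1459168123 = 56F9237B hex

56F9237B


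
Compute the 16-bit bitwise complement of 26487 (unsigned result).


~0b110011101110111 = 0b1001100010001000 = 39048 (16-bit unsigned)

39048


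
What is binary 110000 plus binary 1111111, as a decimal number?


110000 + 1111111 = 10101111 = 175

175


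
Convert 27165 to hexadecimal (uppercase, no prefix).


27165 = 6A1D hex

6A1D


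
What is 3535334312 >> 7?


0b11010010101110001110101110101000 >> 7 = 0b1101001010111000111010111 = 27619799

27619799


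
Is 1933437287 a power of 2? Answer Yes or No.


0b1110011001111011110100101100111. Multiple bits set => No

No


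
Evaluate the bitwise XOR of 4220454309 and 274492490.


0b11111011100011110000010110100101 ^ 0b10000010111000110110001001010 = 0b11101011110100110110100111101111 = 3956500975

3956500975


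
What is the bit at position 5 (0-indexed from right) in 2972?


0b101110011100, position 5 = 0

0


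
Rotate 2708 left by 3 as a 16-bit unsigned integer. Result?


Rotate 0b101010010100 left by 3 (16-bit) = 0b101010010100000 = 21664

21664


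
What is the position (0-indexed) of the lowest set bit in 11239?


0b10101111100111. Lowest set bit at position 0

0


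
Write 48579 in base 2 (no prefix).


48579 = 1011110111000011 in binary

1011110111000011


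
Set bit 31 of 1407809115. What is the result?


1407809115 | (1 << 31) = 1407809115 | 2147483648 = 3555292763

3555292763


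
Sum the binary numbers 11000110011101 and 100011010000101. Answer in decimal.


11000110011101 + 100011010000101 = 111100000100010 = 30754

30754


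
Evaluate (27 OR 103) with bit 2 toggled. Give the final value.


Step 1: 27 | 103 = 127
Step 2: 127 ^ (1 << 2) = 127 ^ 4 = 123

123


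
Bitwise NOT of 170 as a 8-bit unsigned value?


~0b10101010 = 0b1010101 = 85 (8-bit unsigned)

85


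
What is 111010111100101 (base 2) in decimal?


111010111100101 in decimal = 30181

30181


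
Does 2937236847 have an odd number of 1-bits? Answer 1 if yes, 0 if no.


0b10101111000100101010110101101111 has 19 ones => parity 1

1


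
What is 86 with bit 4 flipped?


86 ^ (1 << 4) = 86 ^ 16 = 70

70


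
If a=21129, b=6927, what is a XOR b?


21129 ^ 6927 = 18822

18822


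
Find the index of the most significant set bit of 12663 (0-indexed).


0b11000101110111. Highest set bit at position 13

13


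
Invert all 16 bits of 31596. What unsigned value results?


31596 ^ 65535 = 33939

33939


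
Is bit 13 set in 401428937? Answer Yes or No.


0b10111111011010101000111001001, bit 13 = 0. No

No


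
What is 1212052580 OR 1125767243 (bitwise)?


0b1001000001111100111010001100100 | 0b1000011000110011101100001001011 = 0b1001011001111111111110001101111 = 1262484591

1262484591


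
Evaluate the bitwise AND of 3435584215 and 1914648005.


0b11001100110001101101101011010111 & 0b1110010000111110011010111000101 = 0b1000000000001100001000011000101 = 1074139333

1074139333


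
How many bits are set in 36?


0b100100 has 2 set bits

2


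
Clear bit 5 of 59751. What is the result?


59751 & ~(1 << 5) = 59719

59719


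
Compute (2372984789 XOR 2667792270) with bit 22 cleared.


Step 1: 2372984789 ^ 2667792270 = 309565531
Step 2: 309565531 & ~(1 << 22) = 305371227

305371227


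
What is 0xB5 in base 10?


B5 hex = 181 decimal

181


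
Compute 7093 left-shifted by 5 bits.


0b1101110110101 << 5 = 0b110111011010100000 = 226976

226976


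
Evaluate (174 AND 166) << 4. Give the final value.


Step 1: 174 & 166 = 166
Step 2: 166 << 4 = 2656

2656


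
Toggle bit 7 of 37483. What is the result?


37483 ^ (1 << 7) = 37483 ^ 128 = 37611

37611


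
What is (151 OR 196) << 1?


Step 1: 151 | 196 = 215
Step 2: 215 << 1 = 430

430


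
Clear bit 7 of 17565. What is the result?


17565 & ~(1 << 7) = 17437

17437


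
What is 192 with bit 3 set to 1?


192 | (1 << 3) = 192 | 8 = 200

200


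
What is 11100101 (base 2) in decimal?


11100101 in decimal = 229

229


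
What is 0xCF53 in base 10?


CF53 hex = 53075 decimal

53075


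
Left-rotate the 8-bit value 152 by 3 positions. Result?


Rotate 0b10011000 left by 3 (8-bit) = 0b11000100 = 196

196


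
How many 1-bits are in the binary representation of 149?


0b10010101 has 4 set bits

4


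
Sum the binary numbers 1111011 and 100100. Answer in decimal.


1111011 + 100100 = 10011111 = 159

159


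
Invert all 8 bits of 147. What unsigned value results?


147 ^ 255 = 108

108


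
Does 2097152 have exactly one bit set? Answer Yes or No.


0b1000000000000000000000. Only one bit set => Yes

Yes


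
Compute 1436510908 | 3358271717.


0b1010101100111110110101010111100 | 0b11001000001010110010100011100101 = 0b11011101101111110110101011111101 = 3720309501

3720309501


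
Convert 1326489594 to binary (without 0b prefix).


1326489594 = 1001111000100001001111111111010 in binary

1001111000100001001111111111010


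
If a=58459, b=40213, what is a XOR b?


58459 ^ 40213 = 31054

31054


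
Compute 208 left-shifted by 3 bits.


0b11010000 << 3 = 0b11010000000 = 1664

1664


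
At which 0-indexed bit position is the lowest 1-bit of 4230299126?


0b11111100001001010011110111110110. Lowest set bit at position 1

1


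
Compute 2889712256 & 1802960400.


0b10101100001111011000001010000000 & 0b1101011011101101111111000010000 = 0b101000001101001000001000000000 = 674529792

674529792


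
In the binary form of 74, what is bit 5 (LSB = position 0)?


0b1001010, position 5 = 0

0


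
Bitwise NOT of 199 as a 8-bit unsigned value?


~0b11000111 = 0b111000 = 56 (8-bit unsigned)

56


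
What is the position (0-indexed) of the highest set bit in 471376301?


0b11100000110001010000110101101. Highest set bit at position 28

28


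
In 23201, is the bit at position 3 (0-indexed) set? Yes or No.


0b101101010100001, bit 3 = 0. No

No


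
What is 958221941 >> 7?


0b111001000111010100111001110101 >> 7 = 0b11100100011101010011100 = 7486108

7486108


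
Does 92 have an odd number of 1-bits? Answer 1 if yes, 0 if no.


0b1011100 has 4 ones => parity 0

0


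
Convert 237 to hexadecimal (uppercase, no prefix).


237 = ED hex

ED


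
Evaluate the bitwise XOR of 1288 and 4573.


0b10100001000 ^ 0b1000111011101 = 0b1010011010101 = 5333

5333


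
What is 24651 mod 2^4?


24651 & 15 = 11

11


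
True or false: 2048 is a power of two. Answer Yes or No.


0b100000000000. Only one bit set => Yes

Yes


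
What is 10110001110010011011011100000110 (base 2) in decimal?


10110001110010011011011100000110 in decimal = 2982786822

2982786822


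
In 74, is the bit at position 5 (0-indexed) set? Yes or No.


0b1001010, bit 5 = 0. No

No


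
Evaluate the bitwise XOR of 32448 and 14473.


0b111111011000000 ^ 0b11100010001001 = 0b100011001001001 = 17993

17993


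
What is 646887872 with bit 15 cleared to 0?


646887872 & ~(1 << 15) = 646855104

646855104


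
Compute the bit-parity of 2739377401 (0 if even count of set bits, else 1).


0b10100011010001111001010011111001 has 17 ones => parity 1

1


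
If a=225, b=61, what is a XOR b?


225 ^ 61 = 220

220


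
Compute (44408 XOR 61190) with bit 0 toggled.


Step 1: 44408 ^ 61190 = 17022
Step 2: 17022 ^ (1 << 0) = 17022 ^ 1 = 17023

17023


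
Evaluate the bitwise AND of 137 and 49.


0b10001001 & 0b110001 = 0b1 = 1

1


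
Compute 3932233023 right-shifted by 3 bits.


0b11101010011000010001110100111111 >> 3 = 0b11101010011000010001110100111 = 491529127

491529127


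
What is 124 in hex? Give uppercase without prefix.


124 = 7C hex

7C


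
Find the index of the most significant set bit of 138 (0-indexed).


0b10001010. Highest set bit at position 7

7


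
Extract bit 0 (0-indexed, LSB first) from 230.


0b11100110, position 0 = 0

0


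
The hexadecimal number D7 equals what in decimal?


D7 hex = 215 decimal

215


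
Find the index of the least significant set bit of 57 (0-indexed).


0b111001. Lowest set bit at position 0

0


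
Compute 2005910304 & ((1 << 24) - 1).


2005910304 & 16777215 = 9421600

9421600


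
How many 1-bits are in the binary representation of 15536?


0b11110010110000 has 7 set bits

7


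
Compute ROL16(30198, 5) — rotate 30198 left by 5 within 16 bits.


Rotate 0b111010111110110 left by 5 (16-bit) = 0b1011111011001110 = 48846

48846


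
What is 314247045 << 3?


0b10010101110110000011110000101 << 3 = 0b10010101110110000011110000101000 = 2513976360

2513976360


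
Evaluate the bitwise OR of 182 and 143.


0b10110110 | 0b10001111 = 0b10111111 = 191

191


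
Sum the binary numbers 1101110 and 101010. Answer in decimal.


1101110 + 101010 = 10011000 = 152

152


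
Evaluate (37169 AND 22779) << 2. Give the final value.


Step 1: 37169 & 22779 = 4145
Step 2: 4145 << 2 = 16580

16580


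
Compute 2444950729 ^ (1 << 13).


2444950729 ^ (1 << 13) = 2444950729 ^ 8192 = 2444942537

2444942537


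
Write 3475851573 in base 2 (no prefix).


3475851573 = 11001111001011010100100100110101 in binary

11001111001011010100100100110101


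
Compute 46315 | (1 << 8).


46315 | (1 << 8) = 46315 | 256 = 46571

46571


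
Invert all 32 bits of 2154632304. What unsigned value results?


2154632304 ^ 4294967295 = 2140334991

2140334991


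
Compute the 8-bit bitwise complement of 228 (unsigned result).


~0b11100100 = 0b11011 = 27 (8-bit unsigned)

27


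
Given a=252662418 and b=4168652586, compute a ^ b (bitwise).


252662418 ^ 4168652586 = 4151821752

4151821752


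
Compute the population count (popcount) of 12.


0b1100 has 2 set bits

2


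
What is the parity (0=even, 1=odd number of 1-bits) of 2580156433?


0b10011001110010100001000000010001 has 11 ones => parity 1

1


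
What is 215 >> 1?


0b11010111 >> 1 = 0b1101011 = 107

107


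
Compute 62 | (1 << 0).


62 | (1 << 0) = 62 | 1 = 63

63


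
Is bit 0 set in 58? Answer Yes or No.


0b111010, bit 0 = 0. No

No


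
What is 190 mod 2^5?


190 & 31 = 30

30


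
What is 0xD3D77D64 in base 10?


D3D77D64 hex = 3554114916 decimal

3554114916


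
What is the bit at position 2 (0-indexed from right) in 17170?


0b100001100010010, position 2 = 0

0


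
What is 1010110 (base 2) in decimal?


1010110 in decimal = 86

86


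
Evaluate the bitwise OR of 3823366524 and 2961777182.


0b11100011111000111111000101111100 | 0b10110000100010010010001000011110 = 0b11110011111010111111001101111110 = 4092326782

4092326782


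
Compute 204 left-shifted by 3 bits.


0b11001100 << 3 = 0b11001100000 = 1632

1632


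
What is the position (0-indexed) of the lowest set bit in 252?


0b11111100. Lowest set bit at position 2

2


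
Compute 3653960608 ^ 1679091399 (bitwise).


0b11011001110010110000001110100000 ^ 0b1100100000101001110011011000111 = 0b10111101110111111110010101100111 = 3185567079

3185567079


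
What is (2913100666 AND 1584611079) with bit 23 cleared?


Step 1: 2913100666 & 1584611079 = 203563778
Step 2: 203563778 & ~(1 << 23) = 203563778

203563778


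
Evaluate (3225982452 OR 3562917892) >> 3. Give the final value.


Step 1: 3225982452 | 3562917892 = 3562919412
Step 2: 3562919412 >> 3 = 445364926

445364926


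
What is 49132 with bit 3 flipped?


49132 ^ (1 << 3) = 49132 ^ 8 = 49124

49124


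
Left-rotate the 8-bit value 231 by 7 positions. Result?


Rotate 0b11100111 left by 7 (8-bit) = 0b11110011 = 243

243


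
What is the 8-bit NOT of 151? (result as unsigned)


~0b10010111 = 0b1101000 = 104 (8-bit unsigned)

104


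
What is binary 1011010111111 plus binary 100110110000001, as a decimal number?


1011010111111 + 100110110000001 = 110010001000000 = 25664

25664


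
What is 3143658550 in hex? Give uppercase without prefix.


3143658550 = BB606C36 hex

BB606C36


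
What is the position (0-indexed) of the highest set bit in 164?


0b10100100. Highest set bit at position 7

7


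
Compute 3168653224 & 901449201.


0b10111100110111011100111110101000 & 0b110101101110110000010111110001 = 0b110100100110010000010110100000 = 882443680

882443680


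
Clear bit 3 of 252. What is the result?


252 & ~(1 << 3) = 244

244


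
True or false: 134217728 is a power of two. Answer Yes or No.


0b1000000000000000000000000000. Only one bit set => Yes

Yes


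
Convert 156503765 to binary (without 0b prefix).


156503765 = 1001010101000000111011010101 in binary

1001010101000000111011010101


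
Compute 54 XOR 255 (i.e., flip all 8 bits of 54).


54 ^ 255 = 201

201


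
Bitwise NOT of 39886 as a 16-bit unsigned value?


~0b1001101111001110 = 0b110010000110001 = 25649 (16-bit unsigned)

25649


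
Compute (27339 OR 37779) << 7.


Step 1: 27339 | 37779 = 64475
Step 2: 64475 << 7 = 8252800

8252800


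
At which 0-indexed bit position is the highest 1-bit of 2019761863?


0b1111000011000110001111011000111. Highest set bit at position 30

30


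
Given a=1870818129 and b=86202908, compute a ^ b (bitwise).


1870818129 ^ 86202908 = 1788948813

1788948813


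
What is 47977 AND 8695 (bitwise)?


0b1011101101101001 & 0b10000111110111 = 0b10000101100001 = 8545

8545


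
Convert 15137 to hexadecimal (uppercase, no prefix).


15137 = 3B21 hex

3B21


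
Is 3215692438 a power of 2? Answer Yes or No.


0b10111111101010111001001010010110. Multiple bits set => No

No


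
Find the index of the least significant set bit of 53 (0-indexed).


0b110101. Lowest set bit at position 0

0


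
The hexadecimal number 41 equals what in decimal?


41 hex = 65 decimal

65


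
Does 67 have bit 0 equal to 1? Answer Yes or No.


0b1000011, bit 0 = 1. Yes

Yes


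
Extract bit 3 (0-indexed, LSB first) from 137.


0b10001001, position 3 = 1

1


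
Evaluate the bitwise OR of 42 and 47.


0b101010 | 0b101111 = 0b101111 = 47

47


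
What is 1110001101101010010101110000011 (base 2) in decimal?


1110001101101010010101110000011 in decimal = 1907698563

1907698563


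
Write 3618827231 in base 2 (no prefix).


3618827231 = 11010111101100101110101111011111 in binary

11010111101100101110101111011111


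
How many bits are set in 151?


0b10010111 has 5 set bits

5


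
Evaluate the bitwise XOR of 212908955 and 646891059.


0b1100101100001011101110011011 ^ 0b100110100011101100011000110011 = 0b101010001111100111110110101000 = 708738472

708738472


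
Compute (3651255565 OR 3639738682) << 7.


Step 1: 3651255565 | 3639738682 = 3656629567
Step 2: 3656629567 << 7 = 468048584576

468048584576


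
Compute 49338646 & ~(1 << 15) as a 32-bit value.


49338646 & ~(1 << 15) = 49305878

49305878


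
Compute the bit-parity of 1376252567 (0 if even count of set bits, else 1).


0b1010010000001111111001010010111 has 16 ones => parity 0

0


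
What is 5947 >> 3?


0b1011100111011 >> 3 = 0b1011100111 = 743

743


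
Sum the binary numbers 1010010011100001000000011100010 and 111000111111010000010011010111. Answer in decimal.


1010010011100001000000011100010 + 111000111111010000010011010111 = 10001011011011011000010110111001 = 2339210681

2339210681


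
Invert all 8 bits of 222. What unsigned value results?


222 ^ 255 = 33

33


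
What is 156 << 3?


0b10011100 << 3 = 0b10011100000 = 1248

1248


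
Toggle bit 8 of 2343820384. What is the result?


2343820384 ^ (1 << 8) = 2343820384 ^ 256 = 2343820640

2343820640


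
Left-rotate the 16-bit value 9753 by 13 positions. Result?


Rotate 0b10011000011001 left by 13 (16-bit) = 0b10010011000011 = 9411

9411


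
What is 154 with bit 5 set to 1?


154 | (1 << 5) = 154 | 32 = 186

186


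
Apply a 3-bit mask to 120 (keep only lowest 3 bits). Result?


120 & 7 = 0

0


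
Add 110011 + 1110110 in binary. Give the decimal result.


110011 + 1110110 = 10101001 = 169

169


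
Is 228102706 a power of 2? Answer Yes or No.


0b1101100110001001001000110010. Multiple bits set => No

No


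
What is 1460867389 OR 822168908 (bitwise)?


0b1010111000100110001000100111101 | 0b110001000000010100110101001100 = 0b1110111000100110101110101111101 = 1997757821

1997757821


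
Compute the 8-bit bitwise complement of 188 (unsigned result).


~0b10111100 = 0b1000011 = 67 (8-bit unsigned)

67


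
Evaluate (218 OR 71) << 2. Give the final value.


Step 1: 218 | 71 = 223
Step 2: 223 << 2 = 892

892


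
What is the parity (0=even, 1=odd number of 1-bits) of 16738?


0b100000101100010 has 5 ones => parity 1

1


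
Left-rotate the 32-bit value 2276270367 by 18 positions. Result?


Rotate 0b10000111101011010010000100011111 left by 18 (32-bit) = 0b10000100011111100001111010110100 = 2222857908

2222857908


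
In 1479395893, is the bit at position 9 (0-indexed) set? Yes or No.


0b1011000001011011100101000110101, bit 9 = 1. Yes

Yes


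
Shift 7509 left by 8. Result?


0b1110101010101 << 8 = 0b111010101010100000000 = 1922304

1922304


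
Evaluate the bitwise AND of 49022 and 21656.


0b1011111101111110 & 0b101010010011000 = 0b1010000011000 = 5144

5144


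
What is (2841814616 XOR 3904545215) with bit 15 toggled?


Step 1: 2841814616 ^ 3904545215 = 1104676839
Step 2: 1104676839 ^ (1 << 15) = 1104676839 ^ 32768 = 1104709607

1104709607


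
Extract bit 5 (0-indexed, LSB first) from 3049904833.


0b10110101110010011101101011000001, position 5 = 0

0


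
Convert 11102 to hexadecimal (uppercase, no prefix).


11102 = 2B5E hex

2B5E


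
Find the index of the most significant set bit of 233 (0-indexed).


0b11101001. Highest set bit at position 7

7


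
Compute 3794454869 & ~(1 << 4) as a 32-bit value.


3794454869 & ~(1 << 4) = 3794454853

3794454853


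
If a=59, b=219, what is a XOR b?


59 ^ 219 = 224

224


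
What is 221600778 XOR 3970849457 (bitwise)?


0b1101001101010101110000001010 ^ 0b11101100101011100101101010110001 = 0b11100001100110110000011010111011 = 3785033403

3785033403


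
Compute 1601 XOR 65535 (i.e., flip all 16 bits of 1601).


1601 ^ 65535 = 63934

63934


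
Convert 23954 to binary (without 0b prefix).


23954 = 101110110010010 in binary

101110110010010


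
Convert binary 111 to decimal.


111 in decimal = 7

7


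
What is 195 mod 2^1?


195 & 1 = 1

1


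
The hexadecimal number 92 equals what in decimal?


92 hex = 146 decimal

146


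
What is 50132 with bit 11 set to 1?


50132 | (1 << 11) = 50132 | 2048 = 52180

52180


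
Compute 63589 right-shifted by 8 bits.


0b1111100001100101 >> 8 = 0b11111000 = 248

248


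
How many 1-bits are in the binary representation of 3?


0b11 has 2 set bits

2


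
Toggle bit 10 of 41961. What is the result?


41961 ^ (1 << 10) = 41961 ^ 1024 = 42985

42985


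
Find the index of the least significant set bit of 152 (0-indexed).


0b10011000. Lowest set bit at position 3

3


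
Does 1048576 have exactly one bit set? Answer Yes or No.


0b100000000000000000000. Only one bit set => Yes

Yes


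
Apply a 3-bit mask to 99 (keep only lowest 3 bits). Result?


99 & 7 = 3

3


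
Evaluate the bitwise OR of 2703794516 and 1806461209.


0b10100001001010001010000101010100 | 0b1101011101011000110100100011001 = 0b11101011101011001110100101011101 = 3953977693

3953977693


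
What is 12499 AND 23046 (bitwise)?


0b11000011010011 & 0b101101000000110 = 0b1000000000010 = 4098

4098


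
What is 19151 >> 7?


0b100101011001111 >> 7 = 0b10010101 = 149

149


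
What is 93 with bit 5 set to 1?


93 | (1 << 5) = 93 | 32 = 125

125


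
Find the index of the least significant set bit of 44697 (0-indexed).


0b1010111010011001. Lowest set bit at position 0

0


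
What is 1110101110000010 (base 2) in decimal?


1110101110000010 in decimal = 60290

60290


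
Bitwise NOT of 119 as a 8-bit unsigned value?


~0b1110111 = 0b10001000 = 136 (8-bit unsigned)

136


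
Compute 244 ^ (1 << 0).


244 ^ (1 << 0) = 244 ^ 1 = 245

245


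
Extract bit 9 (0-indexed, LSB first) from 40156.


0b1001110011011100, position 9 = 0

0


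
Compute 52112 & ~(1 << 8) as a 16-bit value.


52112 & ~(1 << 8) = 51856

51856


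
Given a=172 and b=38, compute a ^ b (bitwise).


172 ^ 38 = 138

138


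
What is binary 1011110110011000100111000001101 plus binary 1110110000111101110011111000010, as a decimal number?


1011110110011000100111000001101 + 1110110000111101110011111000010 = 11010100111010110011010111001111 = 3572184527

3572184527


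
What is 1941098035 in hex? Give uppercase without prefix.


1941098035 = 73B2CE33 hex

73B2CE33


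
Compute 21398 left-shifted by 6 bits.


0b101001110010110 << 6 = 0b101001110010110000000 = 1369472

1369472


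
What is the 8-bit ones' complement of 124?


124 ^ 255 = 131

131


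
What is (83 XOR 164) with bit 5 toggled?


Step 1: 83 ^ 164 = 247
Step 2: 247 ^ (1 << 5) = 247 ^ 32 = 215

215


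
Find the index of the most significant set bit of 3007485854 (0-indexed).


0b10110011010000101001011110011110. Highest set bit at position 31

31


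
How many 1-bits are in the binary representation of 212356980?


0b1100101010000100111101110100 has 14 set bits

14


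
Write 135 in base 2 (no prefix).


135 = 10000111 in binary

10000111


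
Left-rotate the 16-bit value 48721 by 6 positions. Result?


Rotate 0b1011111001010001 left by 6 (16-bit) = 0b1001010001101111 = 37999

37999


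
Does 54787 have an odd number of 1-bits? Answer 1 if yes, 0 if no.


0b1101011000000011 has 7 ones => parity 1

1


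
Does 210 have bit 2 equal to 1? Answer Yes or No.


0b11010010, bit 2 = 0. No

No


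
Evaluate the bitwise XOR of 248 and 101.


0b11111000 ^ 0b1100101 = 0b10011101 = 157

157


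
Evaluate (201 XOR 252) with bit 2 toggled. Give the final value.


Step 1: 201 ^ 252 = 53
Step 2: 53 ^ (1 << 2) = 53 ^ 4 = 49

49


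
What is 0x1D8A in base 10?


1D8A hex = 7562 decimal

7562


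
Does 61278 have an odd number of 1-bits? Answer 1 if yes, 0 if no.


0b1110111101011110 has 12 ones => parity 0

0


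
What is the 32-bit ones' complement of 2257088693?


2257088693 ^ 4294967295 = 2037878602

2037878602


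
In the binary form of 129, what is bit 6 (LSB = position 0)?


0b10000001, position 6 = 0

0


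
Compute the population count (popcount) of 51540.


0b1100100101010100 has 7 set bits

7


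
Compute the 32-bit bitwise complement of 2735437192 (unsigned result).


~0b10100011000010110111010110001000 = 0b1011100111101001000101001110111 = 1559530103 (32-bit unsigned)

1559530103


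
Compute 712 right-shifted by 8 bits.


0b1011001000 >> 8 = 0b10 = 2

2


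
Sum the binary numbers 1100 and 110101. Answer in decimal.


1100 + 110101 = 1000001 = 65

65


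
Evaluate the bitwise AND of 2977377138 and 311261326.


0b10110001011101110010101101110010 & 0b10010100011010111100010001110 = 0b10000000001010010100000000010 = 268773378

268773378


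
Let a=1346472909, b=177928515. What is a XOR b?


1346472909 ^ 177928515 = 1524331150

1524331150


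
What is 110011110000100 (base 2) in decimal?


110011110000100 in decimal = 26500

26500


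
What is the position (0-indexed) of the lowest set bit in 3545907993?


0b11010011010110100100001100011001. Lowest set bit at position 0

0


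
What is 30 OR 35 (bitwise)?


0b11110 | 0b100011 = 0b111111 = 63

63


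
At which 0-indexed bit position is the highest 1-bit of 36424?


0b1000111001001000. Highest set bit at position 15

15


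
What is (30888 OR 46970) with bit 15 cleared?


Step 1: 30888 | 46970 = 65530
Step 2: 65530 & ~(1 << 15) = 32762

32762


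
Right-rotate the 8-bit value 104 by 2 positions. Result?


Rotate 0b1101000 right by 2 (8-bit) = 0b11010 = 26

26


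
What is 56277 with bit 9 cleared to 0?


56277 & ~(1 << 9) = 55765

55765


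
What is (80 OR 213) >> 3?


Step 1: 80 | 213 = 213
Step 2: 213 >> 3 = 26

26


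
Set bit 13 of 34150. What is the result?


34150 | (1 << 13) = 34150 | 8192 = 42342

42342


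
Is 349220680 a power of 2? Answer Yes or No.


0b10100110100001010111101001000. Multiple bits set => No

No


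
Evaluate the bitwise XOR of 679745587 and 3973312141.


0b101000100001000001100000110011 ^ 0b11101100110100111110111010001101 = 0b11000100010101111111011010111110 = 3294099134

3294099134


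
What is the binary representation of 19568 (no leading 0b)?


19568 = 100110001110000 in binary

100110001110000


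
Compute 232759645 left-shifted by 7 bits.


0b1101110111111010000101011101 << 7 = 0b11011101111110100001010111010000000 = 29793234560

29793234560


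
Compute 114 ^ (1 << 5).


114 ^ (1 << 5) = 114 ^ 32 = 82

82


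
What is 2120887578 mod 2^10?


2120887578 & 1023 = 282

282


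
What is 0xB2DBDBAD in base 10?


B2DBDBAD hex = 3000753069 decimal

3000753069


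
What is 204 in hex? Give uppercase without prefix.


204 = CC hex

CC


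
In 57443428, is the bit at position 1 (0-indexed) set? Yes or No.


0b11011011001000010001100100, bit 1 = 0. No

No


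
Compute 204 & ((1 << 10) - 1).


204 & 1023 = 204

204


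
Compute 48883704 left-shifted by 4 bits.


0b10111010011110011111111000 << 4 = 0b101110100111100111111110000000 = 782139264

782139264


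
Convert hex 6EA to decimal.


6EA hex = 1770 decimal

1770


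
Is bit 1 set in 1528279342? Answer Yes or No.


0b1011011000101111011000100101110, bit 1 = 1. Yes

Yes


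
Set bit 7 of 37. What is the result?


37 | (1 << 7) = 37 | 128 = 165

165


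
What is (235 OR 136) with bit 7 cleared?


Step 1: 235 | 136 = 235
Step 2: 235 & ~(1 << 7) = 107

107


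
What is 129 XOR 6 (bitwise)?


0b10000001 ^ 0b110 = 0b10000111 = 135

135


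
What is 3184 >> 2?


0b110001110000 >> 2 = 0b1100011100 = 796

796


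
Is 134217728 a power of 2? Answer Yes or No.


0b1000000000000000000000000000. Only one bit set => Yes

Yes


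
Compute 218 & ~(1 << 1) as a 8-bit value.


218 & ~(1 << 1) = 216

216


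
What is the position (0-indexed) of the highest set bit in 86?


0b1010110. Highest set bit at position 6

6


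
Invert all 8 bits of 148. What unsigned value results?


148 ^ 255 = 107

107


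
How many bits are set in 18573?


0b100100010001101 has 6 set bits

6


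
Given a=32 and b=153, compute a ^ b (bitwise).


32 ^ 153 = 185

185


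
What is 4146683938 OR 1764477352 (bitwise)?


0b11110111001010010110000000100010 | 0b1101001001010111100100110101000 = 0b11111111001010111110100110101010 = 4281067946

4281067946


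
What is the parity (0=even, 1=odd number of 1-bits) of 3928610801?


0b11101010001010011101011111110001 has 19 ones => parity 1

1


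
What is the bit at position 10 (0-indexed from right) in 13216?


0b11001110100000, position 10 = 0

0


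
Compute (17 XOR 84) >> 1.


Step 1: 17 ^ 84 = 69
Step 2: 69 >> 1 = 34

34


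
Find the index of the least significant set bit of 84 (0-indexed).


0b1010100. Lowest set bit at position 2

2


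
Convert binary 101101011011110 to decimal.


101101011011110 in decimal = 23262

23262


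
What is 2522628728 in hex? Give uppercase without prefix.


2522628728 = 965C4278 hex

965C4278


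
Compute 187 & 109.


0b10111011 & 0b1101101 = 0b101001 = 41

41


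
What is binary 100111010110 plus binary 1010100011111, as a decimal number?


100111010110 + 1010100011111 = 1111011110101 = 7925

7925


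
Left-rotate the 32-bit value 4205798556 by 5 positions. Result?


Rotate 0b11111010101011110110010010011100 left by 5 (32-bit) = 0b1010101111011001001001110011111 = 1441567647

1441567647


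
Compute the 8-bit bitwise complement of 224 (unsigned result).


~0b11100000 = 0b11111 = 31 (8-bit unsigned)

31


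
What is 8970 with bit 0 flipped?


8970 ^ (1 << 0) = 8970 ^ 1 = 8971

8971


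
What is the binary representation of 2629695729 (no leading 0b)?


2629695729 = 10011100101111011111100011110001 in binary

10011100101111011111100011110001


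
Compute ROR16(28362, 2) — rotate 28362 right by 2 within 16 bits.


Rotate 0b110111011001010 right by 2 (16-bit) = 0b1001101110110010 = 39858

39858


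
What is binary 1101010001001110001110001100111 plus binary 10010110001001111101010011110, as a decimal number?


1101010001001110001110001100111 + 10010110001001111101010011110 = 1111100111011000001011100000101 = 2095847173

2095847173


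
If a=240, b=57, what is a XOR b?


240 ^ 57 = 201

201


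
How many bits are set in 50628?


0b1100010111000100 has 7 set bits

7


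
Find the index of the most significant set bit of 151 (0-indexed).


0b10010111. Highest set bit at position 7

7


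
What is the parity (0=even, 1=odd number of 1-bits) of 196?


0b11000100 has 3 ones => parity 1

1


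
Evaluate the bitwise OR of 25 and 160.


0b11001 | 0b10100000 = 0b10111001 = 185

185


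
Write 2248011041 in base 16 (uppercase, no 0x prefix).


2248011041 = 85FDED21 hex

85FDED21


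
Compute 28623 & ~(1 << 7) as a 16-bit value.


28623 & ~(1 << 7) = 28495

28495


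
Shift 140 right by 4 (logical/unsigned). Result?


0b10001100 >> 4 = 0b1000 = 8

8


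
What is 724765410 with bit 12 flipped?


724765410 ^ (1 << 12) = 724765410 ^ 4096 = 724769506

724769506


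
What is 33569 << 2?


0b1000001100100001 << 2 = 0b100000110010000100 = 134276

134276


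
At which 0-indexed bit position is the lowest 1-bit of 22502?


0b101011111100110. Lowest set bit at position 1

1


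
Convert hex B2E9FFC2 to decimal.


B2E9FFC2 hex = 3001679810 decimal

3001679810


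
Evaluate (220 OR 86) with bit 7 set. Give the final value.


Step 1: 220 | 86 = 222
Step 2: 222 | (1 << 7) = 222 | 128 = 222

222


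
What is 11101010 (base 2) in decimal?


11101010 in decimal = 234

234


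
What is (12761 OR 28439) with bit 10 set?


Step 1: 12761 | 28439 = 32735
Step 2: 32735 | (1 << 10) = 32735 | 1024 = 32735

32735


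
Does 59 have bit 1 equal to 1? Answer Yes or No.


0b111011, bit 1 = 1. Yes

Yes


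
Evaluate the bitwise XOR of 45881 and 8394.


0b1011001100111001 ^ 0b10000011001010 = 0b1001001111110011 = 37875

37875


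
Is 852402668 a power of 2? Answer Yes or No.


0b110010110011101010000111101100. Multiple bits set => No

No


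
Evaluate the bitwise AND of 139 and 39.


0b10001011 & 0b100111 = 0b11 = 3

3


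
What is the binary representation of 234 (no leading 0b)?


234 = 11101010 in binary

11101010


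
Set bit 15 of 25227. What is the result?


25227 | (1 << 15) = 25227 | 32768 = 57995

57995


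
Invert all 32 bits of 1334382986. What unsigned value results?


1334382986 ^ 4294967295 = 2960584309

2960584309


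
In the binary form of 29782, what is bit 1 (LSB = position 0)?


0b111010001010110, position 1 = 1

1


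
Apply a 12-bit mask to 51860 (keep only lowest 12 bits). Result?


51860 & 4095 = 2708

2708


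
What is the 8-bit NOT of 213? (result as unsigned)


~0b11010101 = 0b101010 = 42 (8-bit unsigned)

42


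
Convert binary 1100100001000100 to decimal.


1100100001000100 in decimal = 51268

51268


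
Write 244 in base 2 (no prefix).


244 = 11110100 in binary

11110100


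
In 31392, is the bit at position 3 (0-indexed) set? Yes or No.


0b111101010100000, bit 3 = 0. No

No


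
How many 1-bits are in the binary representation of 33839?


0b1000010000101111 has 7 set bits

7


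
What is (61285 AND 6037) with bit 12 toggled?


Step 1: 61285 & 6037 = 1797
Step 2: 1797 ^ (1 << 12) = 1797 ^ 4096 = 5893

5893


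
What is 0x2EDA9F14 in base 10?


2EDA9F14 hex = 786079508 decimal

786079508


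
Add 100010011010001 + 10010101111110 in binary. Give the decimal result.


100010011010001 + 10010101111110 = 110101001001111 = 27215

27215


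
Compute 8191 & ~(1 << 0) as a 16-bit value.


8191 & ~(1 << 0) = 8190

8190


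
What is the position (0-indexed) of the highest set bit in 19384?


0b100101110111000. Highest set bit at position 14

14


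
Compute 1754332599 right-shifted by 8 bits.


0b1101000100100001111110110110111 >> 8 = 0b11010001001000011111101 = 6852861

6852861


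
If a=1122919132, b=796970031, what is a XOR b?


1122919132 ^ 796970031 = 1835970291

1835970291


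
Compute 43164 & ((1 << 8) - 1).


43164 & 255 = 156

156


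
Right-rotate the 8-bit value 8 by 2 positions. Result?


Rotate 0b1000 right by 2 (8-bit) = 0b10 = 2

2


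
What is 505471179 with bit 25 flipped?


505471179 ^ (1 << 25) = 505471179 ^ 33554432 = 471916747

471916747


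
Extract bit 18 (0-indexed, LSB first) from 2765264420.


0b10100100110100101001011000100100, position 18 = 0

0


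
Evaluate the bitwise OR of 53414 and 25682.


0b1101000010100110 | 0b110010001010010 = 0b1111010011110110 = 62710

62710


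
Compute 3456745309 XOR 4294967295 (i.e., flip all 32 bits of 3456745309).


3456745309 ^ 4294967295 = 838221986

838221986


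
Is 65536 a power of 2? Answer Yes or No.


0b10000000000000000. Only one bit set => Yes

Yes


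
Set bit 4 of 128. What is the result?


128 | (1 << 4) = 128 | 16 = 144

144


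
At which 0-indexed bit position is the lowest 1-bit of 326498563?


0b10011011101011111100100000011. Lowest set bit at position 0

0


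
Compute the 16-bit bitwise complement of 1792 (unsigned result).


~0b11100000000 = 0b1111100011111111 = 63743 (16-bit unsigned)

63743


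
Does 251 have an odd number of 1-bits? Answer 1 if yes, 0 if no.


0b11111011 has 7 ones => parity 1

1


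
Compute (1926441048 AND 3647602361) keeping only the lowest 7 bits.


Step 1: 1926441048 & 3647602361 = 1346447384
Step 2: 1346447384 & 127 = 24

24


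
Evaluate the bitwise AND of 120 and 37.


0b1111000 & 0b100101 = 0b100000 = 32

32


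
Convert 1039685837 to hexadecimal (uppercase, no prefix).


1039685837 = 3DF858CD hex

3DF858CD


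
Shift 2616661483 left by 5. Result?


0b10011011111101110001010111101011 << 5 = 0b1001101111110111000101011110101100000 = 83733167456

83733167456


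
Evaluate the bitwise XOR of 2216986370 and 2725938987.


0b10000100001001001000011100000010 ^ 0b10100010011110101000011100101011 = 0b100110010111100000000000101001 = 643694633

643694633


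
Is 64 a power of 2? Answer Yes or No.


0b1000000. Only one bit set => Yes

Yes


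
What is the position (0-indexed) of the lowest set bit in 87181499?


0b101001100100100100010111011. Lowest set bit at position 0

0


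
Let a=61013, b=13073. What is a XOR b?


61013 ^ 13073 = 56644

56644


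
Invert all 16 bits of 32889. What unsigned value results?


32889 ^ 65535 = 32646

32646


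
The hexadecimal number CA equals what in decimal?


CA hex = 202 decimal

202


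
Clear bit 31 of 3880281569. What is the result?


3880281569 & ~(1 << 31) = 1732797921

1732797921


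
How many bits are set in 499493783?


0b11101110001011010101110010111 has 18 set bits

18


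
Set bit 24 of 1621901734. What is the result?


1621901734 | (1 << 24) = 1621901734 | 16777216 = 1638678950

1638678950


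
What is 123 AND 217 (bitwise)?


0b1111011 & 0b11011001 = 0b1011001 = 89

89


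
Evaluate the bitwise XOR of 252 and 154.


0b11111100 ^ 0b10011010 = 0b1100110 = 102

102


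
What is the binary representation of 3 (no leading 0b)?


3 = 11 in binary

11


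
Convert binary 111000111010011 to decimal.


111000111010011 in decimal = 29139

29139


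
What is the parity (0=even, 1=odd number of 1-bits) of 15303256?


0b111010011000001001011000 has 10 ones => parity 0

0


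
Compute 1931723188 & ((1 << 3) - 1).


1931723188 & 7 = 4

4


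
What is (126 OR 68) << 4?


Step 1: 126 | 68 = 126
Step 2: 126 << 4 = 2016

2016


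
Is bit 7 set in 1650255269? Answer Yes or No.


0b1100010010111001110010110100101, bit 7 = 1. Yes

Yes


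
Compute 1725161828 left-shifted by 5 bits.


0b1100110110100111110000101100100 << 5 = 0b110011011010011111000010110010000000 = 55205178496

55205178496


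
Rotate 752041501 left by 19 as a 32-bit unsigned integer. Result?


Rotate 0b101100110100110011111000011101 left by 19 (32-bit) = 0b11110000111010010110011010011001 = 4041827993

4041827993


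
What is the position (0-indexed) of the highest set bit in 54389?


0b1101010001110101. Highest set bit at position 15

15


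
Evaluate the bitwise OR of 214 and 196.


0b11010110 | 0b11000100 = 0b11010110 = 214

214


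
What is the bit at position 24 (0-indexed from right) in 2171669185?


0b10000001011100010000101011000001, position 24 = 1

1


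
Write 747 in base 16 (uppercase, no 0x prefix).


747 = 2EB hex

2EB


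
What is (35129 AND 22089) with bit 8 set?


Step 1: 35129 & 22089 = 9
Step 2: 9 | (1 << 8) = 9 | 256 = 265

265


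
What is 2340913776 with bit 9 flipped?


2340913776 ^ (1 << 9) = 2340913776 ^ 512 = 2340913264

2340913264


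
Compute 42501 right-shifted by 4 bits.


0b1010011000000101 >> 4 = 0b101001100000 = 2656

2656


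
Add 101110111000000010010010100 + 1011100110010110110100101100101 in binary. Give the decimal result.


101110111000000010010010100 + 1011100110010110110100101100101 = 1100010101001110110110111111001 = 1655139833

1655139833


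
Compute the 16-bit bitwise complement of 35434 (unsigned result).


~0b1000101001101010 = 0b111010110010101 = 30101 (16-bit unsigned)

30101


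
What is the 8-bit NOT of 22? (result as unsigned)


~0b10110 = 0b11101001 = 233 (8-bit unsigned)

233
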